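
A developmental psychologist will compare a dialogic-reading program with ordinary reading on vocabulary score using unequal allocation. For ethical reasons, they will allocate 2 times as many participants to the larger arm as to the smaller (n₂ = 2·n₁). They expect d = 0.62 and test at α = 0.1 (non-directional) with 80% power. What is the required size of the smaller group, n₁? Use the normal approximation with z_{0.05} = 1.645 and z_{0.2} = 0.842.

n₁ = 25

With allocation ratio k = n₂/n₁ = 2, Var(x̄₁−x̄₂) = σ²(1/n₁ + 1/(k·n₁)) = σ²·(k+1)/(k·n₁).
So n₁ = (1 + 1/k)·((z_{α/2} + z_β)/d)² = 1.500 × (2.487/0.62)².
n₁ = 1.500 × 16.09 = 24.1.
Round up: n₁ = 25, giving n₂ = 2 × 25 = 50.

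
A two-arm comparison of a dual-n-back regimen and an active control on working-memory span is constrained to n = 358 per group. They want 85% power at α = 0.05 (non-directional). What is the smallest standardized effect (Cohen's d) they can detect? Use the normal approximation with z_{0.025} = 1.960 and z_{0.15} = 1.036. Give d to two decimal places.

d_min ≈ 0.22

For two independent groups of n = 358 each: d_min = (z_{α/2} + z_β)·√(2/n).
z-sum = 1.960 + 1.036 = 2.996.
d_min = 2.996 × √(2/358) = 2.996 × 0.0747 = 0.224.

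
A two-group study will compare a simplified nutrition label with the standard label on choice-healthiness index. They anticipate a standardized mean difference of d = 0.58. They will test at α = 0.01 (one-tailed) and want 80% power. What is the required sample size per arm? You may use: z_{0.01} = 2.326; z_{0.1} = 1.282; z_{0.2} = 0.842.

n = 60 per group

For two independent groups with equal n: n = 2·((z_{α} + z_β) / d)².
z_{α} + z_β = 2.326 + 0.842 = 3.168.
n = 2 × (3.168 / 0.58)² = 2 × 5.462² = 2 × 29.83 = 59.7.
Round up to the next whole participant.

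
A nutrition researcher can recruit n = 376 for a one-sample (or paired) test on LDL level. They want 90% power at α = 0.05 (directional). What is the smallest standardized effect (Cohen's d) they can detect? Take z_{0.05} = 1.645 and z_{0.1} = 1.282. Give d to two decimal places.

For a single sample (or paired design) of n = 376: d_min = (z_{α} + z_β)/√n.
z-sum = 1.645 + 1.282 = 2.927.
d_min = 2.927 / √376 = 2.927 / 19.391 = 0.151.

d_min ≈ 0.15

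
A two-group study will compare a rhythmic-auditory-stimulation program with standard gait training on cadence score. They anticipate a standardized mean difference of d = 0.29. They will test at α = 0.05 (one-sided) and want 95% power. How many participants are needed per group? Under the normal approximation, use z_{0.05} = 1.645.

n = 258 per group

For two independent groups with equal n: n = 2·((z_{α} + z_β) / d)².
z_{α} + z_β = 1.645 + 1.645 = 3.290.
n = 2 × (3.290 / 0.29)² = 2 × 11.345² = 2 × 128.71 = 257.4.
Round up to the next whole participant.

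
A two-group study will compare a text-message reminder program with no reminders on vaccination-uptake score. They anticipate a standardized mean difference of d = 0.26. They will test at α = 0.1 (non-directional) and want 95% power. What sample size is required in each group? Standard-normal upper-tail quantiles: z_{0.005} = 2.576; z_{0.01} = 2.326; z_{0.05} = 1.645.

For two independent groups with equal n: n = 2·((z_{α/2} + z_β) / d)².
z_{α/2} + z_β = 1.645 + 1.645 = 3.290.
n = 2 × (3.290 / 0.26)² = 2 × 12.654² = 2 × 160.12 = 320.2.
Round up to the next whole participant.

n = 321 per group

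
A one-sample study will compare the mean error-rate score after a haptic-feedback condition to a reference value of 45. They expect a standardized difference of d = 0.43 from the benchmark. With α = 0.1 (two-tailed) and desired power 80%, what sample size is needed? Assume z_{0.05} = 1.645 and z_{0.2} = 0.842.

n = 34

For a one-sample test: n = ((z_{α/2} + z_β) / d)².
z_{α/2} + z_β = 1.645 + 0.842 = 2.487.
n = (2.487 / 0.43)² = 5.784² = 33.45.
Round up.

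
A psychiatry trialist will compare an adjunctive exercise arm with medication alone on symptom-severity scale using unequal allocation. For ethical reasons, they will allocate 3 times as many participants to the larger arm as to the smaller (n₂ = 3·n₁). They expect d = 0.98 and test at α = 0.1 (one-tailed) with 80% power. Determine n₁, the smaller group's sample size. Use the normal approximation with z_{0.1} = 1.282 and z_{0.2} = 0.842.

With allocation ratio k = n₂/n₁ = 3, Var(x̄₁−x̄₂) = σ²(1/n₁ + 1/(k·n₁)) = σ²·(k+1)/(k·n₁).
So n₁ = (1 + 1/k)·((z_{α} + z_β)/d)² = 1.333 × (2.124/0.98)².
n₁ = 1.333 × 4.70 = 6.3.
Round up: n₁ = 7, giving n₂ = 3 × 7 = 21.

n₁ = 7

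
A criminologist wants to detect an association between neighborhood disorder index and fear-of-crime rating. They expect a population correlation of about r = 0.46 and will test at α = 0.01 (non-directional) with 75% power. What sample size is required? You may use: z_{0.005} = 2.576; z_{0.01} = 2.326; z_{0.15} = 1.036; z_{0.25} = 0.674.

Fisher's z: C = ½·ln((1+r)/(1−r)) = ½·ln(2.7037) = 0.4973.
n = ((z_{α/2} + z_β)/C)² + 3.
(2.576 + 0.674) / 0.4973 = 3.250 / 0.4973 = 6.535.
n = 6.535² + 3 = 42.71 + 3 = 45.7.
Round up.

n = 46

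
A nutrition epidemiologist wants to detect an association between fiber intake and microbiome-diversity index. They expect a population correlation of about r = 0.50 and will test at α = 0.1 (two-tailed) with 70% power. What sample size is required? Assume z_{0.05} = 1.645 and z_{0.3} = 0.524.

Fisher's z: C = ½·ln((1+r)/(1−r)) = ½·ln(3.0000) = 0.5493.
n = ((z_{α/2} + z_β)/C)² + 3.
(1.645 + 0.524) / 0.5493 = 2.169 / 0.5493 = 3.949.
n = 3.949² + 3 = 15.59 + 3 = 18.6.
Round up.

n = 19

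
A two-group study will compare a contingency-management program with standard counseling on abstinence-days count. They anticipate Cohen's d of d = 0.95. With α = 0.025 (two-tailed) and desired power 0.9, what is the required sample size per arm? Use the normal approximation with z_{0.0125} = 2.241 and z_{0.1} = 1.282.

For two independent groups with equal n: n = 2·((z_{α/2} + z_β) / d)².
z_{α/2} + z_β = 2.241 + 1.282 = 3.523.
n = 2 × (3.523 / 0.95)² = 2 × 3.708² = 2 × 13.75 = 27.5.
Round up to the next whole participant.

n = 28 per group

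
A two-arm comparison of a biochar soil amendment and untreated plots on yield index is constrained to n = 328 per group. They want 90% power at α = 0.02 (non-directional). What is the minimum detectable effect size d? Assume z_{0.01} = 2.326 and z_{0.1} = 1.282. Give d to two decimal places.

For two independent groups of n = 328 each: d_min = (z_{α/2} + z_β)·√(2/n).
z-sum = 2.326 + 1.282 = 3.608.
d_min = 3.608 × √(2/328) = 3.608 × 0.0781 = 0.282.

d_min ≈ 0.28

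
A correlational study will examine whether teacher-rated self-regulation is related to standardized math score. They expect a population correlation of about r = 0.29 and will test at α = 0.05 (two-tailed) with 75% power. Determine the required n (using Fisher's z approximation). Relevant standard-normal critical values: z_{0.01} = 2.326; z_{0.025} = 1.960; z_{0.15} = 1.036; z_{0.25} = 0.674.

Fisher's z: C = ½·ln((1+r)/(1−r)) = ½·ln(1.8169) = 0.2986.
n = ((z_{α/2} + z_β)/C)² + 3.
(1.960 + 0.674) / 0.2986 = 2.634 / 0.2986 = 8.821.
n = 8.821² + 3 = 77.81 + 3 = 80.8.
Round up.

n = 81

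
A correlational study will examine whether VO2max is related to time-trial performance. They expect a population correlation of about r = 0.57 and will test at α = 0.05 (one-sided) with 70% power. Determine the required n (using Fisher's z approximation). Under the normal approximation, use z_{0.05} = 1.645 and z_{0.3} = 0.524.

n = 15

Fisher's z: C = ½·ln((1+r)/(1−r)) = ½·ln(3.6512) = 0.6475.
n = ((z_{α} + z_β)/C)² + 3.
(1.645 + 0.524) / 0.6475 = 2.169 / 0.6475 = 3.350.
n = 3.350² + 3 = 11.22 + 3 = 14.2.
Round up.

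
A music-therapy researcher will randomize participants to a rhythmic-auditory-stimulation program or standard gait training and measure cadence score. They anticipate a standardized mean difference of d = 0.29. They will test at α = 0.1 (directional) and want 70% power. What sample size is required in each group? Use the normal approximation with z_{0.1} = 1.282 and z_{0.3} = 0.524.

For two independent groups with equal n: n = 2·((z_{α} + z_β) / d)².
z_{α} + z_β = 1.282 + 0.524 = 1.806.
n = 2 × (1.806 / 0.29)² = 2 × 6.228² = 2 × 38.78 = 77.6.
Round up to the next whole participant.

n = 78 per group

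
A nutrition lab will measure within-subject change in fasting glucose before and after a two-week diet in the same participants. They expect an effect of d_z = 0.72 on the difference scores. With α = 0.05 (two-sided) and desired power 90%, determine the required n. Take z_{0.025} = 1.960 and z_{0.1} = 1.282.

n = 21 pairs

For a paired (one-sample on differences) test: n = ((z_{α/2} + z_β) / d)².
z_{α/2} + z_β = 1.960 + 1.282 = 3.242.
n = (3.242 / 0.72)² = 4.503² = 20.28.
Round up.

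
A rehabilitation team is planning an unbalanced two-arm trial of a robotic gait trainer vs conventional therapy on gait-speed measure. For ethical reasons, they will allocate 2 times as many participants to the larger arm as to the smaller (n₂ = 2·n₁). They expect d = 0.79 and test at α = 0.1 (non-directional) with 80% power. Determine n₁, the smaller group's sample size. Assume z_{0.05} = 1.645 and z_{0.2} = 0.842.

With allocation ratio k = n₂/n₁ = 2, Var(x̄₁−x̄₂) = σ²(1/n₁ + 1/(k·n₁)) = σ²·(k+1)/(k·n₁).
So n₁ = (1 + 1/k)·((z_{α/2} + z_β)/d)² = 1.500 × (2.487/0.79)².
n₁ = 1.500 × 9.91 = 14.9.
Round up: n₁ = 15, giving n₂ = 2 × 15 = 30.

n₁ = 15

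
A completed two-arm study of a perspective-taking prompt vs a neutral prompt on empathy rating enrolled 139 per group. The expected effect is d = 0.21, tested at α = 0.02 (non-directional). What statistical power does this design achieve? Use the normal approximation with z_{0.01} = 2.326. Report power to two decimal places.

For two equal groups, power = Φ(d·√(n/2) − z_{α/2}).
d·√(n/2) = 0.21 × √(139/2) = 0.21 × 8.337 = 1.751.
z_β = 1.751 − 2.326 = -0.575.
Power = Φ(-0.575) = 0.283.

power ≈ 0.28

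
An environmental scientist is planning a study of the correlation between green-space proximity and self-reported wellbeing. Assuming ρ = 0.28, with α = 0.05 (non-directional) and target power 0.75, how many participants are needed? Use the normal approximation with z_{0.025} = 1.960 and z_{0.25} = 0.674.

n = 87

Fisher's z: C = ½·ln((1+r)/(1−r)) = ½·ln(1.7778) = 0.2877.
n = ((z_{α/2} + z_β)/C)² + 3.
(1.960 + 0.674) / 0.2877 = 2.634 / 0.2877 = 9.155.
n = 9.155² + 3 = 83.82 + 3 = 86.8.
Round up.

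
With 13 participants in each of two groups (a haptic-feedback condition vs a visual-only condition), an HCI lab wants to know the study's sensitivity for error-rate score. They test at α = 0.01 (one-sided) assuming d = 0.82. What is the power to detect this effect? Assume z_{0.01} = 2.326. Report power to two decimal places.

For two equal groups, power = Φ(d·√(n/2) − z_{α}).
d·√(n/2) = 0.82 × √(13/2) = 0.82 × 2.550 = 2.091.
z_β = 2.091 − 2.326 = -0.235.
Power = Φ(-0.235) = 0.407.

power ≈ 0.41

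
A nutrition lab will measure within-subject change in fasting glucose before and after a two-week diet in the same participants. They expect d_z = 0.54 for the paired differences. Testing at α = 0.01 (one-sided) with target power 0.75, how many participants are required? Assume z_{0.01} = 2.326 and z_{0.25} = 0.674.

For a paired (one-sample on differences) test: n = ((z_{α} + z_β) / d)².
z_{α} + z_β = 2.326 + 0.674 = 3.000.
n = (3.000 / 0.54)² = 5.556² = 30.86.
Round up.

n = 31 pairs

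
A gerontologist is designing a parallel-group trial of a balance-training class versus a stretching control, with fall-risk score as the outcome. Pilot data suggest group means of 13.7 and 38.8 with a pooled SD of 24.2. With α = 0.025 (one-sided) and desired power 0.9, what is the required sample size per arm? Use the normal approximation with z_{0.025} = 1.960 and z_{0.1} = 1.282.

Cohen's d = |M₁ − M₂| / SD_pooled = |13.7 − 38.8| / 24.2 = 25.1 / 24.2 = 1.037.
For two independent groups with equal n: n = 2·((z_{α} + z_β) / d)².
z_{α} + z_β = 1.960 + 1.282 = 3.242.
n = 2 × (3.242 / 1.037)² = 2 × 3.126² = 2 × 9.77 = 19.5.
Round up to the next whole participant.

n = 20 per group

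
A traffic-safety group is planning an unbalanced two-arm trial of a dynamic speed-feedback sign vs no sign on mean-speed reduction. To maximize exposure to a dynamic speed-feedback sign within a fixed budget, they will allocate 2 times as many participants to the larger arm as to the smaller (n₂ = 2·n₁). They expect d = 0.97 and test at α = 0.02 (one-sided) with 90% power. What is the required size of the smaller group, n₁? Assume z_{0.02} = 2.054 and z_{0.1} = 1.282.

With allocation ratio k = n₂/n₁ = 2, Var(x̄₁−x̄₂) = σ²(1/n₁ + 1/(k·n₁)) = σ²·(k+1)/(k·n₁).
So n₁ = (1 + 1/k)·((z_{α} + z_β)/d)² = 1.500 × (3.336/0.97)².
n₁ = 1.500 × 11.83 = 17.7.
Round up: n₁ = 18, giving n₂ = 2 × 18 = 36.

n₁ = 18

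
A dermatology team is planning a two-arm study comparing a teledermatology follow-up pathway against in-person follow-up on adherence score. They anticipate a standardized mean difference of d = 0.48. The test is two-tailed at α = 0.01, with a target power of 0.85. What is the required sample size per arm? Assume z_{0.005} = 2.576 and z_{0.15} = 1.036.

For two independent groups with equal n: n = 2·((z_{α/2} + z_β) / d)².
z_{α/2} + z_β = 2.576 + 1.036 = 3.612.
n = 2 × (3.612 / 0.48)² = 2 × 7.525² = 2 × 56.63 = 113.3.
Round up to the next whole participant.

n = 114 per group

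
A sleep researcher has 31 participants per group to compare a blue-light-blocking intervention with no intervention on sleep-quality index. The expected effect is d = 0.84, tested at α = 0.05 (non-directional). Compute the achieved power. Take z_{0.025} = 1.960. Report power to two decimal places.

power ≈ 0.91

For two equal groups, power = Φ(d·√(n/2) − z_{α/2}).
d·√(n/2) = 0.84 × √(31/2) = 0.84 × 3.937 = 3.307.
z_β = 3.307 − 1.960 = 1.347.
Power = Φ(1.347) = 0.911.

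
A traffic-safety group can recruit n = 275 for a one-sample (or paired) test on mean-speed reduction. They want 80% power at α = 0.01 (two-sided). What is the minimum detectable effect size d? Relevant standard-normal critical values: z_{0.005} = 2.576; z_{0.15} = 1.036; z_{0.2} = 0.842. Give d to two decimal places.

d_min ≈ 0.21

For a single sample (or paired design) of n = 275: d_min = (z_{α/2} + z_β)/√n.
z-sum = 2.576 + 0.842 = 3.418.
d_min = 3.418 / √275 = 3.418 / 16.583 = 0.206.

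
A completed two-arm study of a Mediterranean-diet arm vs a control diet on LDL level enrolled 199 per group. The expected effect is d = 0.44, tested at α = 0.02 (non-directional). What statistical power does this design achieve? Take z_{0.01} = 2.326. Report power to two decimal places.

For two equal groups, power = Φ(d·√(n/2) − z_{α/2}).
d·√(n/2) = 0.44 × √(199/2) = 0.44 × 9.975 = 4.389.
z_β = 4.389 − 2.326 = 2.063.
Power = Φ(2.063) = 0.980.

power ≈ 0.98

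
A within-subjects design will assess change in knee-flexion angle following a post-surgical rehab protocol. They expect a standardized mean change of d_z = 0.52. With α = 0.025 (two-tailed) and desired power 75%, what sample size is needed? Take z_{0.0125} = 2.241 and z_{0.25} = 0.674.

For a paired (one-sample on differences) test: n = ((z_{α/2} + z_β) / d)².
z_{α/2} + z_β = 2.241 + 0.674 = 2.915.
n = (2.915 / 0.52)² = 5.606² = 31.42.
Round up.

n = 32 pairs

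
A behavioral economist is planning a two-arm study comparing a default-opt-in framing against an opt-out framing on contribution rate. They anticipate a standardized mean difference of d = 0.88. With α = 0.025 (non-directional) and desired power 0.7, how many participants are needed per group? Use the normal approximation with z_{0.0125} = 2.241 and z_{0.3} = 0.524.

n = 20 per group

For two independent groups with equal n: n = 2·((z_{α/2} + z_β) / d)².
z_{α/2} + z_β = 2.241 + 0.524 = 2.765.
n = 2 × (2.765 / 0.88)² = 2 × 3.142² = 2 × 9.87 = 19.7.
Round up to the next whole participant.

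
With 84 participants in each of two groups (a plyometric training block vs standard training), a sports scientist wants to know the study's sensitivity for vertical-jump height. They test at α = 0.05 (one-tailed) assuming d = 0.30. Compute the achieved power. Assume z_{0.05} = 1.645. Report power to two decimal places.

For two equal groups, power = Φ(d·√(n/2) − z_{α}).
d·√(n/2) = 0.30 × √(84/2) = 0.30 × 6.481 = 1.944.
z_β = 1.944 − 1.645 = 0.299.
Power = Φ(0.299) = 0.618.

power ≈ 0.62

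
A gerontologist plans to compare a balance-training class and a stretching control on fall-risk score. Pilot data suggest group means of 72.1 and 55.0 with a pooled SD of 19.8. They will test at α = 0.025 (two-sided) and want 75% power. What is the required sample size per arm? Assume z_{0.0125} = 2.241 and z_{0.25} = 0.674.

Cohen's d = |M₁ − M₂| / SD_pooled = |72.1 − 55.0| / 19.8 = 17.1 / 19.8 = 0.864.
For two independent groups with equal n: n = 2·((z_{α/2} + z_β) / d)².
z_{α/2} + z_β = 2.241 + 0.674 = 2.915.
n = 2 × (2.915 / 0.864)² = 2 × 3.374² = 2 × 11.38 = 22.8.
Round up to the next whole participant.

n = 23 per group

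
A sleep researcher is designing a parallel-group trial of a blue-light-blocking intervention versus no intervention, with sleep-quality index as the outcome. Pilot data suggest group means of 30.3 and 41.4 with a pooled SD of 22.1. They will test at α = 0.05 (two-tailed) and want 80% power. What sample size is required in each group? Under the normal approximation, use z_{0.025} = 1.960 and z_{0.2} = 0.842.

n = 63 per group

Cohen's d = |M₁ − M₂| / SD_pooled = |30.3 − 41.4| / 22.1 = 11.1 / 22.1 = 0.502.
For two independent groups with equal n: n = 2·((z_{α/2} + z_β) / d)².
z_{α/2} + z_β = 1.960 + 0.842 = 2.802.
n = 2 × (2.802 / 0.502)² = 2 × 5.582² = 2 × 31.16 = 62.3.
Round up to the next whole participant.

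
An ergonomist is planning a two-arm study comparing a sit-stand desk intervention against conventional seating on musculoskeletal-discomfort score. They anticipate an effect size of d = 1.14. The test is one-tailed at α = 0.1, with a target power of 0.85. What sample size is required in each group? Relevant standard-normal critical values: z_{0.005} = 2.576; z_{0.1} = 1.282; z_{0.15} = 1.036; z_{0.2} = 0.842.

For two independent groups with equal n: n = 2·((z_{α} + z_β) / d)².
z_{α} + z_β = 1.282 + 1.036 = 2.318.
n = 2 × (2.318 / 1.14)² = 2 × 2.033² = 2 × 4.13 = 8.3.
Round up to the next whole participant.

n = 9 per group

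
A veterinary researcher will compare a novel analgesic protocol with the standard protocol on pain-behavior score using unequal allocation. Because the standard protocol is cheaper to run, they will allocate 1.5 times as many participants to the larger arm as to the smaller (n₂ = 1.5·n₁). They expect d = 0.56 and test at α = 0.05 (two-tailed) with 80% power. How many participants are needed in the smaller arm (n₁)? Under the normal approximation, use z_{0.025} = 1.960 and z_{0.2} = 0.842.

n₁ = 42

With allocation ratio k = n₂/n₁ = 1.5, Var(x̄₁−x̄₂) = σ²(1/n₁ + 1/(k·n₁)) = σ²·(k+1)/(k·n₁).
So n₁ = (1 + 1/k)·((z_{α/2} + z_β)/d)² = 1.667 × (2.802/0.56)².
n₁ = 1.667 × 25.04 = 41.7.
Round up: n₁ = 42, giving n₂ = 1.5 × 42 = 63.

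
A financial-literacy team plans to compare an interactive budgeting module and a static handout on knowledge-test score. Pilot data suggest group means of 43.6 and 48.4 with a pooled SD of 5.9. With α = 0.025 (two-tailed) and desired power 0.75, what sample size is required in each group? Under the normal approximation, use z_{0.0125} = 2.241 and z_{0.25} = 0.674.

Cohen's d = |M₁ − M₂| / SD_pooled = |43.6 − 48.4| / 5.9 = 4.8 / 5.9 = 0.814.
For two independent groups with equal n: n = 2·((z_{α/2} + z_β) / d)².
z_{α/2} + z_β = 2.241 + 0.674 = 2.915.
n = 2 × (2.915 / 0.814)² = 2 × 3.581² = 2 × 12.82 = 25.6.
Round up to the next whole participant.

n = 26 per group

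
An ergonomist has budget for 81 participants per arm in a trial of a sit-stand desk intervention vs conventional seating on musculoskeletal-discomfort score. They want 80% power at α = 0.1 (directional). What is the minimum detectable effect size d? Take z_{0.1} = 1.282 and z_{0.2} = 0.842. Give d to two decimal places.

For two independent groups of n = 81 each: d_min = (z_{α} + z_β)·√(2/n).
z-sum = 1.282 + 0.842 = 2.124.
d_min = 2.124 × √(2/81) = 2.124 × 0.1571 = 0.334.

d_min ≈ 0.33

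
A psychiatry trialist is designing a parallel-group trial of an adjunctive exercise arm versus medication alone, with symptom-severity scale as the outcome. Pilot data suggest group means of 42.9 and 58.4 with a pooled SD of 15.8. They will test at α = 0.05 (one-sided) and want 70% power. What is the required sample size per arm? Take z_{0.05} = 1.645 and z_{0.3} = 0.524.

Cohen's d = |M₁ − M₂| / SD_pooled = |42.9 − 58.4| / 15.8 = 15.5 / 15.8 = 0.981.
For two independent groups with equal n: n = 2·((z_{α} + z_β) / d)².
z_{α} + z_β = 1.645 + 0.524 = 2.169.
n = 2 × (2.169 / 0.981)² = 2 × 2.211² = 2 × 4.89 = 9.8.
Round up to the next whole participant.

n = 10 per group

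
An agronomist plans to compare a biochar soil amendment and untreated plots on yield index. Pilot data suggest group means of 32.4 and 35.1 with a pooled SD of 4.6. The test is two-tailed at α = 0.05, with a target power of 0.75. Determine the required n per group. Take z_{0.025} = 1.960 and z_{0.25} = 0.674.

Cohen's d = |M₁ − M₂| / SD_pooled = |32.4 − 35.1| / 4.6 = 2.7 / 4.6 = 0.587.
For two independent groups with equal n: n = 2·((z_{α/2} + z_β) / d)².
z_{α/2} + z_β = 1.960 + 0.674 = 2.634.
n = 2 × (2.634 / 0.587)² = 2 × 4.487² = 2 × 20.14 = 40.3.
Round up to the next whole participant.

n = 41 per group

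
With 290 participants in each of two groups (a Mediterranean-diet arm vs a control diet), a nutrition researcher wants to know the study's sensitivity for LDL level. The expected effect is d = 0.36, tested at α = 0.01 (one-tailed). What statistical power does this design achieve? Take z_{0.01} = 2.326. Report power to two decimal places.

For two equal groups, power = Φ(d·√(n/2) − z_{α}).
d·√(n/2) = 0.36 × √(290/2) = 0.36 × 12.042 = 4.335.
z_β = 4.335 − 2.326 = 2.009.
Power = Φ(2.009) = 0.978.

power ≈ 0.98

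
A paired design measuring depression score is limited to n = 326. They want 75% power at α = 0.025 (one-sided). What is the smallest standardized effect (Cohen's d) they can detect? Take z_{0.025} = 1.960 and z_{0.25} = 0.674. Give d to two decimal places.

For a single sample (or paired design) of n = 326: d_min = (z_{α} + z_β)/√n.
z-sum = 1.960 + 0.674 = 2.634.
d_min = 2.634 / √326 = 2.634 / 18.055 = 0.146.

d_min ≈ 0.15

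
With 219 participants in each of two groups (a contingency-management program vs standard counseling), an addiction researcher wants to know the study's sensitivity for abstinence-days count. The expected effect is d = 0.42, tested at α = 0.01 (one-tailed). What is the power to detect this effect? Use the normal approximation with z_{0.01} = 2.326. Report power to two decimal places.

power ≈ 0.98

For two equal groups, power = Φ(d·√(n/2) − z_{α}).
d·√(n/2) = 0.42 × √(219/2) = 0.42 × 10.464 = 4.395.
z_β = 4.395 − 2.326 = 2.069.
Power = Φ(2.069) = 0.981.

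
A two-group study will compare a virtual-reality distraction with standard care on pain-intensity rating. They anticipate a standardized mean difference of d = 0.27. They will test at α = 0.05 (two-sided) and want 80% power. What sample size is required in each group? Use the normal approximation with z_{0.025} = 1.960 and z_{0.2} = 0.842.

n = 216 per group

For two independent groups with equal n: n = 2·((z_{α/2} + z_β) / d)².
z_{α/2} + z_β = 1.960 + 0.842 = 2.802.
n = 2 × (2.802 / 0.27)² = 2 × 10.378² = 2 × 107.70 = 215.4.
Round up to the next whole participant.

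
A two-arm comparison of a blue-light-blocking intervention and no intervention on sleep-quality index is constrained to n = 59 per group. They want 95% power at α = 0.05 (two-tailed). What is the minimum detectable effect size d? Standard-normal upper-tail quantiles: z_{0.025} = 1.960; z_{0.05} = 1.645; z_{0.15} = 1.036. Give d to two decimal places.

For two independent groups of n = 59 each: d_min = (z_{α/2} + z_β)·√(2/n).
z-sum = 1.960 + 1.645 = 3.605.
d_min = 3.605 × √(2/59) = 3.605 × 0.1841 = 0.664.

d_min ≈ 0.66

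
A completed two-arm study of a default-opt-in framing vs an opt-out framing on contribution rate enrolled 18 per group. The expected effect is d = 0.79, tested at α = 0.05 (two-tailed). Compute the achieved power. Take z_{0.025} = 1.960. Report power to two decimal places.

For two equal groups, power = Φ(d·√(n/2) − z_{α/2}).
d·√(n/2) = 0.79 × √(18/2) = 0.79 × 3.000 = 2.370.
z_β = 2.370 − 1.960 = 0.410.
Power = Φ(0.410) = 0.659.

power ≈ 0.66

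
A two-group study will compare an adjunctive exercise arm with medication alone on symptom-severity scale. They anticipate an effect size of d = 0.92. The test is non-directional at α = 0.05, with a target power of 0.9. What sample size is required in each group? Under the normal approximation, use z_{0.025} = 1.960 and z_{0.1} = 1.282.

n = 25 per group

For two independent groups with equal n: n = 2·((z_{α/2} + z_β) / d)².
z_{α/2} + z_β = 1.960 + 1.282 = 3.242.
n = 2 × (3.242 / 0.92)² = 2 × 3.524² = 2 × 12.42 = 24.8.
Round up to the next whole participant.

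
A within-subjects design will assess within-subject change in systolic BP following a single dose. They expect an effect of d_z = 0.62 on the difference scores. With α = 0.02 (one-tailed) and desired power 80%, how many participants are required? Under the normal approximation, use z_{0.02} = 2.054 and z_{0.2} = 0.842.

For a paired (one-sample on differences) test: n = ((z_{α} + z_β) / d)².
z_{α} + z_β = 2.054 + 0.842 = 2.896.
n = (2.896 / 0.62)² = 4.671² = 21.82.
Round up.

n = 22 pairs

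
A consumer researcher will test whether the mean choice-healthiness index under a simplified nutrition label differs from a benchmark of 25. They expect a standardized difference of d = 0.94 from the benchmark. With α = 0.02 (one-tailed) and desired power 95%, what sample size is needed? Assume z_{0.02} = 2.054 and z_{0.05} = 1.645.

For a one-sample test: n = ((z_{α} + z_β) / d)².
z_{α} + z_β = 2.054 + 1.645 = 3.699.
n = (3.699 / 0.94)² = 3.935² = 15.49.
Round up.

n = 16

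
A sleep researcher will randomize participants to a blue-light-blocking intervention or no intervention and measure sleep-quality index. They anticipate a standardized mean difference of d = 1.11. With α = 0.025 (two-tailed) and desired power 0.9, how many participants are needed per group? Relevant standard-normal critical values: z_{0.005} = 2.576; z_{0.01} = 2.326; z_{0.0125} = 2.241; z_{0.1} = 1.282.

n = 21 per group

For two independent groups with equal n: n = 2·((z_{α/2} + z_β) / d)².
z_{α/2} + z_β = 2.241 + 1.282 = 3.523.
n = 2 × (3.523 / 1.11)² = 2 × 3.174² = 2 × 10.07 = 20.1.
Round up to the next whole participant.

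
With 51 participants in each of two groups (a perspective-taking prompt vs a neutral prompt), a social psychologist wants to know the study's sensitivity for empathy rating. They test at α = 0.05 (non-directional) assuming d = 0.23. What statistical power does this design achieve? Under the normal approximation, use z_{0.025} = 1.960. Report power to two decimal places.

For two equal groups, power = Φ(d·√(n/2) − z_{α/2}).
d·√(n/2) = 0.23 × √(51/2) = 0.23 × 5.050 = 1.161.
z_β = 1.161 − 1.960 = -0.799.
Power = Φ(-0.799) = 0.212.

power ≈ 0.21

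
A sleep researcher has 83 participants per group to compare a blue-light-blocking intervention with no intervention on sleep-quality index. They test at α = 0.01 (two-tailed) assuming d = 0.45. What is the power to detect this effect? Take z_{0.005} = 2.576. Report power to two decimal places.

For two equal groups, power = Φ(d·√(n/2) − z_{α/2}).
d·√(n/2) = 0.45 × √(83/2) = 0.45 × 6.442 = 2.899.
z_β = 2.899 − 2.576 = 0.323.
Power = Φ(0.323) = 0.627.

power ≈ 0.63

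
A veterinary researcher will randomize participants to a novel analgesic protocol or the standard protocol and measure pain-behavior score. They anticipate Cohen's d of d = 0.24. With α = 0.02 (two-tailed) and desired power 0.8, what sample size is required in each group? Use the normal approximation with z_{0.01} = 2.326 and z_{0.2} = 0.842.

For two independent groups with equal n: n = 2·((z_{α/2} + z_β) / d)².
z_{α/2} + z_β = 2.326 + 0.842 = 3.168.
n = 2 × (3.168 / 0.24)² = 2 × 13.200² = 2 × 174.24 = 348.5.
Round up to the next whole participant.

n = 349 per group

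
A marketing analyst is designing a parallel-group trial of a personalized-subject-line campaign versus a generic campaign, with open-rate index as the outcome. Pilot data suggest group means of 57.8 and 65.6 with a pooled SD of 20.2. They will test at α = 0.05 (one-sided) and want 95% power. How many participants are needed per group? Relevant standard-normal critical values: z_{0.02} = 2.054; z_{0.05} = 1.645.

n = 146 per group

Cohen's d = |M₁ − M₂| / SD_pooled = |57.8 − 65.6| / 20.2 = 7.8 / 20.2 = 0.386.
For two independent groups with equal n: n = 2·((z_{α} + z_β) / d)².
z_{α} + z_β = 1.645 + 1.645 = 3.290.
n = 2 × (3.290 / 0.386)² = 2 × 8.523² = 2 × 72.65 = 145.3.
Round up to the next whole participant.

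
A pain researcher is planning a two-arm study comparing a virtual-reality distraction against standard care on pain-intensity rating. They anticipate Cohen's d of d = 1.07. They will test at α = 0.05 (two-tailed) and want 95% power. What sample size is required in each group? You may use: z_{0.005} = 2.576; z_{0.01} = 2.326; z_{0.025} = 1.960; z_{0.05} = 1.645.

n = 23 per group

For two independent groups with equal n: n = 2·((z_{α/2} + z_β) / d)².
z_{α/2} + z_β = 1.960 + 1.645 = 3.605.
n = 2 × (3.605 / 1.07)² = 2 × 3.369² = 2 × 11.35 = 22.7.
Round up to the next whole participant.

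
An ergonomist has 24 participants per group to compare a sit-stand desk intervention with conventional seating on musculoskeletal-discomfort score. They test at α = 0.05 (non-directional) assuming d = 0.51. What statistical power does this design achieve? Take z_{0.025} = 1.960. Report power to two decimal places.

For two equal groups, power = Φ(d·√(n/2) − z_{α/2}).
d·√(n/2) = 0.51 × √(24/2) = 0.51 × 3.464 = 1.767.
z_β = 1.767 − 1.960 = -0.193.
Power = Φ(-0.193) = 0.423.

power ≈ 0.42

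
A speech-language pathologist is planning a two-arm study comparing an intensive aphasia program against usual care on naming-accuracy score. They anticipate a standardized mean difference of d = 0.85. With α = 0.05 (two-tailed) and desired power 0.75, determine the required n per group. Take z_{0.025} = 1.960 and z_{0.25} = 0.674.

n = 20 per group

For two independent groups with equal n: n = 2·((z_{α/2} + z_β) / d)².
z_{α/2} + z_β = 1.960 + 0.674 = 2.634.
n = 2 × (2.634 / 0.85)² = 2 × 3.099² = 2 × 9.60 = 19.2.
Round up to the next whole participant.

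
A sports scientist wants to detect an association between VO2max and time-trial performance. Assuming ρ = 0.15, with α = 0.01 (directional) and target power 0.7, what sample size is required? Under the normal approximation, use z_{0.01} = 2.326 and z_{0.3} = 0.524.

n = 359

Fisher's z: C = ½·ln((1+r)/(1−r)) = ½·ln(1.3529) = 0.1511.
n = ((z_{α} + z_β)/C)² + 3.
(2.326 + 0.524) / 0.1511 = 2.850 / 0.1511 = 18.862.
n = 18.862² + 3 = 355.76 + 3 = 358.8.
Round up.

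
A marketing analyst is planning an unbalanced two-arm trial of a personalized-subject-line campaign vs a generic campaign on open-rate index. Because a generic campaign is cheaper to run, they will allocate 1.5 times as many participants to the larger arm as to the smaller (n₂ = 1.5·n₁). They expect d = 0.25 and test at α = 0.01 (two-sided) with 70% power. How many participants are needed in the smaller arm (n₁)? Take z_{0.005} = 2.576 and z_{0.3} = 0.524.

n₁ = 257

With allocation ratio k = n₂/n₁ = 1.5, Var(x̄₁−x̄₂) = σ²(1/n₁ + 1/(k·n₁)) = σ²·(k+1)/(k·n₁).
So n₁ = (1 + 1/k)·((z_{α/2} + z_β)/d)² = 1.667 × (3.100/0.25)².
n₁ = 1.667 × 153.76 = 256.3.
Round up: n₁ = 257, giving n₂ = ⌈1.5 × 257⌉ = ⌈385.5⌉ = 386.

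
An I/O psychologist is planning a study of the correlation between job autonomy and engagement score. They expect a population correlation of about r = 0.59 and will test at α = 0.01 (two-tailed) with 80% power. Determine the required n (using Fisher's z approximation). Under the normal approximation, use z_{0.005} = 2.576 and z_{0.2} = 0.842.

Fisher's z: C = ½·ln((1+r)/(1−r)) = ½·ln(3.8780) = 0.6777.
n = ((z_{α/2} + z_β)/C)² + 3.
(2.576 + 0.842) / 0.6777 = 3.418 / 0.6777 = 5.044.
n = 5.044² + 3 = 25.44 + 3 = 28.4.
Round up.

n = 29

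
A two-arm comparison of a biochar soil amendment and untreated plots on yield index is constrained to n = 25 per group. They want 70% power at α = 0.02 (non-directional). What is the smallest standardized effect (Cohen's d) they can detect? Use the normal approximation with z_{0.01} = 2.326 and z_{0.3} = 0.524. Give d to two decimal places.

For two independent groups of n = 25 each: d_min = (z_{α/2} + z_β)·√(2/n).
z-sum = 2.326 + 0.524 = 2.850.
d_min = 2.850 × √(2/25) = 2.850 × 0.2828 = 0.806.

d_min ≈ 0.81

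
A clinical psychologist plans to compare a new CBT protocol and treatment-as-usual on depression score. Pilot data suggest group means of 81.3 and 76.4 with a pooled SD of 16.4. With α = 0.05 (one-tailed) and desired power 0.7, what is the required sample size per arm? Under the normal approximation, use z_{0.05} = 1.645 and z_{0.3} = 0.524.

n = 106 per group

Cohen's d = |M₁ − M₂| / SD_pooled = |81.3 − 76.4| / 16.4 = 4.9 / 16.4 = 0.299.
For two independent groups with equal n: n = 2·((z_{α} + z_β) / d)².
z_{α} + z_β = 1.645 + 0.524 = 2.169.
n = 2 × (2.169 / 0.299)² = 2 × 7.254² = 2 × 52.62 = 105.2.
Round up to the next whole participant.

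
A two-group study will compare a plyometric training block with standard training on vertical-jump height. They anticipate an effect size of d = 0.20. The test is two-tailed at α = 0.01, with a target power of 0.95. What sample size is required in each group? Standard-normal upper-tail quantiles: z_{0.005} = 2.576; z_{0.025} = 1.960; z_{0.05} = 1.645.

For two independent groups with equal n: n = 2·((z_{α/2} + z_β) / d)².
z_{α/2} + z_β = 2.576 + 1.645 = 4.221.
n = 2 × (4.221 / 0.20)² = 2 × 21.105² = 2 × 445.42 = 890.8.
Round up to the next whole participant.

n = 891 per group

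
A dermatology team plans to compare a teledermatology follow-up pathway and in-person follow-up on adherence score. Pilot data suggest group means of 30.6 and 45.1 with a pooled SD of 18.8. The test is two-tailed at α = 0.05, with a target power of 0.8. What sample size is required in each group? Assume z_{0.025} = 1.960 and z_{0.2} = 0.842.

Cohen's d = |M₁ − M₂| / SD_pooled = |30.6 − 45.1| / 18.8 = 14.5 / 18.8 = 0.771.
For two independent groups with equal n: n = 2·((z_{α/2} + z_β) / d)².
z_{α/2} + z_β = 1.960 + 0.842 = 2.802.
n = 2 × (2.802 / 0.771)² = 2 × 3.634² = 2 × 13.21 = 26.4.
Round up to the next whole participant.

n = 27 per group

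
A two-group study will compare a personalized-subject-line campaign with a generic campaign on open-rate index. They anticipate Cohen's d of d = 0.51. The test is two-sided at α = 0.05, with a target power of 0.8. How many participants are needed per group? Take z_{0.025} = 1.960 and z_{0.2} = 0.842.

n = 61 per group

For two independent groups with equal n: n = 2·((z_{α/2} + z_β) / d)².
z_{α/2} + z_β = 1.960 + 0.842 = 2.802.
n = 2 × (2.802 / 0.51)² = 2 × 5.494² = 2 × 30.19 = 60.4.
Round up to the next whole participant.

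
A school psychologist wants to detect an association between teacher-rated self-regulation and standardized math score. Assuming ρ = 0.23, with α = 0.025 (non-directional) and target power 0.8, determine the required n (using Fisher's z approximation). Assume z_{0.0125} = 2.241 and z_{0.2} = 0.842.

Fisher's z: C = ½·ln((1+r)/(1−r)) = ½·ln(1.5974) = 0.2342.
n = ((z_{α/2} + z_β)/C)² + 3.
(2.241 + 0.842) / 0.2342 = 3.083 / 0.2342 = 13.164.
n = 13.164² + 3 = 173.29 + 3 = 176.3.
Round up.

n = 177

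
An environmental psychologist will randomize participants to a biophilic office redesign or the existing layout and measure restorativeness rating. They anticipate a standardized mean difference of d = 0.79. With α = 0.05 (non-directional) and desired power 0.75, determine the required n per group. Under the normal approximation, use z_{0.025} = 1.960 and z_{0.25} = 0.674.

n = 23 per group

For two independent groups with equal n: n = 2·((z_{α/2} + z_β) / d)².
z_{α/2} + z_β = 1.960 + 0.674 = 2.634.
n = 2 × (2.634 / 0.79)² = 2 × 3.334² = 2 × 11.12 = 22.2.
Round up to the next whole participant.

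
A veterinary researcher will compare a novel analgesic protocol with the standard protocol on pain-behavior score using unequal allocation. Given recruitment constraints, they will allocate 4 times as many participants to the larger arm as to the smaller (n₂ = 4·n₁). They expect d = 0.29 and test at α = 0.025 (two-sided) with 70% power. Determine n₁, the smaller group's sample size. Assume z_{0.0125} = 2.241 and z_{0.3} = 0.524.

With allocation ratio k = n₂/n₁ = 4, Var(x̄₁−x̄₂) = σ²(1/n₁ + 1/(k·n₁)) = σ²·(k+1)/(k·n₁).
So n₁ = (1 + 1/k)·((z_{α/2} + z_β)/d)² = 1.250 × (2.765/0.29)².
n₁ = 1.250 × 90.91 = 113.6.
Round up: n₁ = 114, giving n₂ = 4 × 114 = 456.

n₁ = 114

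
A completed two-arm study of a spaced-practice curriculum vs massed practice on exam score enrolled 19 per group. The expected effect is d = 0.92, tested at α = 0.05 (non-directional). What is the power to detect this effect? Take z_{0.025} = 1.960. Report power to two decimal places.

For two equal groups, power = Φ(d·√(n/2) − z_{α/2}).
d·√(n/2) = 0.92 × √(19/2) = 0.92 × 3.082 = 2.836.
z_β = 2.836 − 1.960 = 0.876.
Power = Φ(0.876) = 0.809.

power ≈ 0.81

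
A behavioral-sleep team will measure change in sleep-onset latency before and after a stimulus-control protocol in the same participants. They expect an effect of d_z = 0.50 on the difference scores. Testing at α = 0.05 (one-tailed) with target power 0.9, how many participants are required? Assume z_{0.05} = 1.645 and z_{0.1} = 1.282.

For a paired (one-sample on differences) test: n = ((z_{α} + z_β) / d)².
z_{α} + z_β = 1.645 + 1.282 = 2.927.
n = (2.927 / 0.50)² = 5.854² = 34.27.
Round up.

n = 35 pairs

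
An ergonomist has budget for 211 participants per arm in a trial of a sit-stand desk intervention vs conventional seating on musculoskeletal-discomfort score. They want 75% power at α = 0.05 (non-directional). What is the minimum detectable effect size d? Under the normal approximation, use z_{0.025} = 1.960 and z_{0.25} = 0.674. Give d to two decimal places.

d_min ≈ 0.26

For two independent groups of n = 211 each: d_min = (z_{α/2} + z_β)·√(2/n).
z-sum = 1.960 + 0.674 = 2.634.
d_min = 2.634 × √(2/211) = 2.634 × 0.0974 = 0.256.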